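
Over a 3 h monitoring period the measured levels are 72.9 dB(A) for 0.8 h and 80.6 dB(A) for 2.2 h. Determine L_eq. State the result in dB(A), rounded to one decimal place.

The energy average is taken in the linear domain: L_eq = 10·log₁₀[(Σ tᵢ·10^(Lᵢ/10))/T], T = 3 h.
Σ tᵢ·10^(Lᵢ/10) = 0.8·10^(72.9/10) + 2.2·10^(80.6/10) = 2.682e+08.
L_eq = 10·log₁₀(2.682e+08/3) = 79.51 dB(A).

79.5 dB(A)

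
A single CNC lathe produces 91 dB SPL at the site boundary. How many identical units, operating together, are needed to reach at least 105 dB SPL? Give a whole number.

26

Need L₁ + 10·log₁₀ N ≥ 105, i.e. log₁₀ N ≥ 1.40.
N ≥ 10^(14.0/10) = 25.119, so N = 26.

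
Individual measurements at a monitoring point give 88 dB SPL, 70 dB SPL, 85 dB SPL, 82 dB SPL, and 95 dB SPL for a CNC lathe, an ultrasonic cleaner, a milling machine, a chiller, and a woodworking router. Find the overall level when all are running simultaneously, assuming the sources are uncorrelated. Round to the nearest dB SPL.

For uncorrelated sources the intensities add, so convert each level to linear form, sum, and take 10·log₁₀ of the total.
Σ 10^(L/10) = 10^(88/10) + 10^(70/10) + 10^(85/10) + 10^(82/10) + 10^(95/10) = 4.278e+09.
L_total = 10·log₁₀(4.278e+09) = 96.31 dB SPL.

96 dB SPL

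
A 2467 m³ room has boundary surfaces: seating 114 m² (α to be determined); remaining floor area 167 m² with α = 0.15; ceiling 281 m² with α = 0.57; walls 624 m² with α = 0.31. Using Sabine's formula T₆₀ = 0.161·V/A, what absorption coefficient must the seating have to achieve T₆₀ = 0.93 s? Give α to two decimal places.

0.42

From T₆₀ = 0.161·V/A, the target T₆₀ = 0.93 s needs A = 0.161·2467/0.93 = 427.08 m².
Absorption from the other surfaces = 167·0.15 + 281·0.57 + 624·0.31 = 378.66 m², so the seating must supply 48.42 m² over 114 m².
α = 48.42/114 = 0.425.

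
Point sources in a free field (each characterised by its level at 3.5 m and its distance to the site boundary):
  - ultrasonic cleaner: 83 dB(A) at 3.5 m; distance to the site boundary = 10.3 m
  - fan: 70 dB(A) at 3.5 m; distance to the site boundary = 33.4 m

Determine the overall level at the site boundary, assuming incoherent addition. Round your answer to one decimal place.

73.6 dB(A)

Apply inverse-square spreading to bring every level to the receiver, then sum 10^(L/10).
ultrasonic cleaner: 83 − 20·log₁₀(10.3/3.5) = 83 − 9.38 = 73.62 dB(A).
fan: 70 − 20·log₁₀(33.4/3.5) = 70 − 19.59 = 50.41 dB(A).
Σ 10^(L/10) = 2.315e+07 → L_total = 10·log₁₀(2.315e+07) = 73.65 dB(A).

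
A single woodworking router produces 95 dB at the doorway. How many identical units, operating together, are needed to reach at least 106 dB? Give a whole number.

13

N identical sources give L₁ + 10·log₁₀ N, so require 10·log₁₀ N ≥ 106 − 95 = 11.0 dB.
N ≥ 10^(11.0/10) = 12.589, so N = 13.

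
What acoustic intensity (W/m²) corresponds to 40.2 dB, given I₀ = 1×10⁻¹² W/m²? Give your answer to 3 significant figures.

I/I₀ = 10^(40.2/10) = 1.047e+04, so I = 1.047e+04 × 10⁻¹² W/m².

1.05e-08 W/m²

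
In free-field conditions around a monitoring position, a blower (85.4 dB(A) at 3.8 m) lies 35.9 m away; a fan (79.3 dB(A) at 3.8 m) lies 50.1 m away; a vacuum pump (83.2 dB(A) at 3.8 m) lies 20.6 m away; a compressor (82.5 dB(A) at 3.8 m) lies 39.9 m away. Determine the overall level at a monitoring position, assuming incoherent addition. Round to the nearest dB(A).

71 dB(A)

First find each source's level at the receiver (point-source: −20·log₁₀(r/r_ref)), then combine on an intensity basis.
blower: 85.4 − 20·log₁₀(35.9/3.8) = 85.4 − 19.51 = 65.89 dB(A).
fan: 79.3 − 20·log₁₀(50.1/3.8) = 79.3 − 22.40 = 56.90 dB(A).
vacuum pump: 83.2 − 20·log₁₀(20.6/3.8) = 83.2 − 14.68 = 68.52 dB(A).
compressor: 82.5 − 20·log₁₀(39.9/3.8) = 82.5 − 20.42 = 62.08 dB(A).
Σ 10^(L/10) = 1.310e+07 → L_total = 10·log₁₀(1.310e+07) = 71.17 dB(A).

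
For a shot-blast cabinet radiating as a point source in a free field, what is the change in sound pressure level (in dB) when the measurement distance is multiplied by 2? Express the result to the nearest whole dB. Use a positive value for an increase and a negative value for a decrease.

-6 dB

A point source loses 6 dB per doubling of distance; generally ΔL = −20·log₁₀(r₂/r₁).
ΔL = −20·log₁₀(2) = -6.02 dB.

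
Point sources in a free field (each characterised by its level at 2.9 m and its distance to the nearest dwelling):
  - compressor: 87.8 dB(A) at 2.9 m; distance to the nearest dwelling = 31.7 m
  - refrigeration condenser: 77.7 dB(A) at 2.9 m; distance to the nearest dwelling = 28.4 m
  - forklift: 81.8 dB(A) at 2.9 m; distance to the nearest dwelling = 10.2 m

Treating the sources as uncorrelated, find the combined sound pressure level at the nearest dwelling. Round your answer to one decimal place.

72.5 dB(A)

Apply inverse-square spreading to bring every level to the receiver, then sum 10^(L/10).
compressor: 87.8 − 20·log₁₀(31.7/2.9) = 87.8 − 20.77 = 67.03 dB(A).
refrigeration condenser: 77.7 − 20·log₁₀(28.4/2.9) = 77.7 − 19.82 = 57.88 dB(A).
forklift: 81.8 − 20·log₁₀(10.2/2.9) = 81.8 − 10.92 = 70.88 dB(A).
Σ 10^(L/10) = 1.789e+07 → L_total = 10·log₁₀(1.789e+07) = 72.53 dB(A).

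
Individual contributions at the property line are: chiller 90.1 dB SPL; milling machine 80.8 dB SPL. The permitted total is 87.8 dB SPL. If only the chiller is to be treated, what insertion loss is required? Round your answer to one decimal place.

3.3 dB

The untreated sources together contribute 10^(80.8/10) = 1.202e+08, i.e. 80.80 dB SPL.
To meet 87.8 dB SPL overall, the treated chiller may contribute at most 10^(87.8/10) − 1.202e+08 = 4.823e+08, i.e. 86.83 dB SPL.
Required insertion loss = 90.1 − 86.83 = 3.27 dB.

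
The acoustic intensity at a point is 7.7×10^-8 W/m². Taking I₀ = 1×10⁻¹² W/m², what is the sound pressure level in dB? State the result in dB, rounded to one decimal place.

Dividing by I₀ shifts the exponent by 12: I/I₀ = 7.7×10^4.
L = 10·(0.8865 + 4) = 48.86 dB.

48.9 dB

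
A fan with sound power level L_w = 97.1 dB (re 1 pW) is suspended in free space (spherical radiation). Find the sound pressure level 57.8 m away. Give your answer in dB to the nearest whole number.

L_p = L_w − 10·log₁₀(4π·r²) with r = 57.8 m.
4π·r² = 4.198e+04 m², 10·log₁₀ of that is 46.231 dB.
L_p = 97.1 − 46.231 = 50.87 dB.

51 dB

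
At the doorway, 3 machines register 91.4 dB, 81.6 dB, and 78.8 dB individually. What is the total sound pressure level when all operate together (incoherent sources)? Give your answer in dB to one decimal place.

92.0 dB

Incoherent sources combine by intensity addition: L_total = 10·log₁₀(Σ 10^(L_i/10)).
Σ 10^(L/10) = 10^(91.4/10) + 10^(81.6/10) + 10^(78.8/10) = 1.601e+09.
L_total = 10·log₁₀(1.601e+09) = 92.04 dB.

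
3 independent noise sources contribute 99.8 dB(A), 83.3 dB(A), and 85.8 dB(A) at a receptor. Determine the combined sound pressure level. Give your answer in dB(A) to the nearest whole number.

100 dB(A)

Incoherent sources combine by intensity addition: L_total = 10·log₁₀(Σ 10^(L_i/10)).
Σ 10^(L/10) = 10^(99.8/10) + 10^(83.3/10) + 10^(85.8/10) = 1.014e+10.
L_total = 10·log₁₀(1.014e+10) = 100.06 dB(A).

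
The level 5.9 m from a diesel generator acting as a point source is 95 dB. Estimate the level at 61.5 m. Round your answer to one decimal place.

74.6 dB

Spherical spreading from a point source gives a 20·log₁₀(r₂/r₁) drop.
L₂ = 95 − 20·log₁₀(61.5/5.9) = 95 − 20.360 = 74.64 dB.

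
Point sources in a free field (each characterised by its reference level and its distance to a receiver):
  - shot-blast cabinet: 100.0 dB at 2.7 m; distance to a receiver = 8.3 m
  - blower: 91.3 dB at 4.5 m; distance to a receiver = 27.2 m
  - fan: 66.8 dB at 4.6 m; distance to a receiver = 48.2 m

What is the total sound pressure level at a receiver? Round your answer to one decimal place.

Apply inverse-square spreading to bring every level to the receiver, then sum 10^(L/10).
shot-blast cabinet: 100.0 − 20·log₁₀(8.3/2.7) = 100.0 − 9.75 = 90.25 dB.
blower: 91.3 − 20·log₁₀(27.2/4.5) = 91.3 − 15.63 = 75.67 dB.
fan: 66.8 − 20·log₁₀(48.2/4.6) = 66.8 − 20.41 = 46.39 dB.
Σ 10^(L/10) = 1.095e+09 → L_total = 10·log₁₀(1.095e+09) = 90.39 dB.

90.4 dB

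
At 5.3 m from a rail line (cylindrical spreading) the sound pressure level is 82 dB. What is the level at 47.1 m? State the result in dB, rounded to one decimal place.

Line-source attenuation: ΔL = 10·log₁₀(r₂/r₁) = 10·log₁₀(47.1/5.3) = 9.487 dB.
L₂ = 82 − 10·log₁₀(47.1/5.3) = 82 − 9.487 = 72.51 dB.

72.5 dB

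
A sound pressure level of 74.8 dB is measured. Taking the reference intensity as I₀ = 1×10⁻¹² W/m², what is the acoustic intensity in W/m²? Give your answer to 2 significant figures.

I = I₀·10^(L/10) = 10⁻¹² × 10^(74.8/10) = 10^(-4.520).

3.0e-05 W/m²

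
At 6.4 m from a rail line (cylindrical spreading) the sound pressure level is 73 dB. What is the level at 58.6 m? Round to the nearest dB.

63 dB

Line-source attenuation: ΔL = 10·log₁₀(r₂/r₁) = 10·log₁₀(58.6/6.4) = 9.617 dB.
L₂ = 73 − 10·log₁₀(58.6/6.4) = 73 − 9.617 = 63.38 dB.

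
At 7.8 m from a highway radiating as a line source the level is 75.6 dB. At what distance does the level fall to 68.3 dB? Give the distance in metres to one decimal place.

For a line source L₁ − L₂ = 10·log₁₀(r₂/r₁), so r₂ = r₁·10^((L₁−L₂)/10).
r₂ = 7.8·10^((75.6−68.3)/10) = 7.8·10^(7.3/10) = 41.89 m.

41.9 m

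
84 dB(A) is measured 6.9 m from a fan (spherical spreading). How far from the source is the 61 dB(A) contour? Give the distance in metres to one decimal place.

For a point source L₁ − L₂ = 20·log₁₀(r₂/r₁), so r₂ = r₁·10^((L₁−L₂)/20).
r₂ = 6.9·10^((84−61)/20) = 6.9·10^(23.0/20) = 97.47 m.

97.5 m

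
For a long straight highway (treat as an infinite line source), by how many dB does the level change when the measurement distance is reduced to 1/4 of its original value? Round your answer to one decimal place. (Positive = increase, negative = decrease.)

+6.0 dB

With cylindrical spreading the level changes by −10·log₁₀(r₂/r₁).
ΔL = −10·log₁₀(0.25) = +6.02 dB.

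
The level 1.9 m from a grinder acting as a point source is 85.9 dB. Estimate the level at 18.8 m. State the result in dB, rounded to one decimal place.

Spherical spreading from a point source gives a 20·log₁₀(r₂/r₁) drop.
L₂ = 85.9 − 20·log₁₀(18.8/1.9) = 85.9 − 19.908 = 65.99 dB.

66.0 dB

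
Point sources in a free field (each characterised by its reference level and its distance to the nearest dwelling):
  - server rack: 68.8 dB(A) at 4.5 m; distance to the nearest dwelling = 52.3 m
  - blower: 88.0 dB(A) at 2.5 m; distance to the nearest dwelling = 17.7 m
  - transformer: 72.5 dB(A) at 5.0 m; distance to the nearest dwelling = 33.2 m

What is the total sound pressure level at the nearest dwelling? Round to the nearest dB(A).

Propagate each source to the receiver with L = L_ref − 20·log₁₀(r/r_ref), then add intensities.
server rack: 68.8 − 20·log₁₀(52.3/4.5) = 68.8 − 21.31 = 47.49 dB(A).
blower: 88.0 − 20·log₁₀(17.7/2.5) = 88.0 − 17.00 = 71.00 dB(A).
transformer: 72.5 − 20·log₁₀(33.2/5.0) = 72.5 − 16.44 = 56.06 dB(A).
Σ 10^(L/10) = 1.305e+07 → L_total = 10·log₁₀(1.305e+07) = 71.16 dB(A).

71 dB(A)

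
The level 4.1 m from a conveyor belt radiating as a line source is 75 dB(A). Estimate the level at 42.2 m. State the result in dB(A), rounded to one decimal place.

For a line source, L₂ = L₁ − 10·log₁₀(r₂/r₁).
L₂ = 75 − 10·log₁₀(42.2/4.1) = 75 − 10.125 = 64.87 dB(A).

64.9 dB(A)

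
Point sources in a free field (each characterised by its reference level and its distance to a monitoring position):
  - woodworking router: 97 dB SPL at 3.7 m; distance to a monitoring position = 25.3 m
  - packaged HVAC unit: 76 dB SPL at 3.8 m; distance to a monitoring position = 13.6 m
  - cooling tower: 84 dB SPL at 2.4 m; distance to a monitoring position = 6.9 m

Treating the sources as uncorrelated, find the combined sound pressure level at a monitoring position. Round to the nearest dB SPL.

81 dB SPL

Propagate each source to the receiver with L = L_ref − 20·log₁₀(r/r_ref), then add intensities.
woodworking router: 97 − 20·log₁₀(25.3/3.7) = 97 − 16.70 = 80.30 dB SPL.
packaged HVAC unit: 76 − 20·log₁₀(13.6/3.8) = 76 − 11.08 = 64.92 dB SPL.
cooling tower: 84 − 20·log₁₀(6.9/2.4) = 84 − 9.17 = 74.83 dB SPL.
Σ 10^(L/10) = 1.407e+08 → L_total = 10·log₁₀(1.407e+08) = 81.48 dB SPL.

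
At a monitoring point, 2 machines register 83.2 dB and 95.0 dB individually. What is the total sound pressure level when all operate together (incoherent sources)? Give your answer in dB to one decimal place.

95.3 dB

For uncorrelated sources the intensities add, so convert each level to linear form, sum, and take 10·log₁₀ of the total.
Σ 10^(L/10) = 10^(83.2/10) + 10^(95.0/10) = 3.371e+09.
L_total = 10·log₁₀(3.371e+09) = 95.28 dB.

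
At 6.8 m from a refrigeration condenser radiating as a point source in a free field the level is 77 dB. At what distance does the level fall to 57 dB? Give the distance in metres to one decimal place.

Point-source spreading drops the level by 20·log₁₀(r₂/r₁); inverting, r₂/r₁ = 10^(ΔL/20).
r₂ = 6.8·10^((77−57)/20) = 6.8·10^(20.0/20) = 68.00 m.

68.0 m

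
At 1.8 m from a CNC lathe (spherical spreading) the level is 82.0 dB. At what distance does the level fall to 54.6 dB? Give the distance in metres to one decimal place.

For a point source L₁ − L₂ = 20·log₁₀(r₂/r₁), so r₂ = r₁·10^((L₁−L₂)/20).
r₂ = 1.8·10^((82.0−54.6)/20) = 1.8·10^(27.4/20) = 42.20 m.

42.2 m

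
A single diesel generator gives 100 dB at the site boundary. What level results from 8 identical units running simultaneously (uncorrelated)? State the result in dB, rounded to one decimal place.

L_total = L₁ + 10·log₁₀ N for N identical incoherent sources.
L_total = 100 + 10·log₁₀(8) = 100 + 9.031 = 109.03 dB.

109.0 dB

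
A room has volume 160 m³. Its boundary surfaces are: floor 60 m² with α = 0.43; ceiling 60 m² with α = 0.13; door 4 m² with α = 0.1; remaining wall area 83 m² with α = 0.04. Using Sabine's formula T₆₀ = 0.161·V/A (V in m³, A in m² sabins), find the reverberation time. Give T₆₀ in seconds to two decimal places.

A = Σ Sᵢαᵢ = 60·0.43 + 60·0.13 + 4·0.1 + 83·0.04 = 37.32 m².
T₆₀ = 0.161·V/A = 0.161·160/37.32 = 0.690 s.

0.69 s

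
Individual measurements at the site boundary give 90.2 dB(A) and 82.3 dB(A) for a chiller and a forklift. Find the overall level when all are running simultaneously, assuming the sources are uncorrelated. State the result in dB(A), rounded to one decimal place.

90.9 dB(A)

Incoherent sources combine by intensity addition: L_total = 10·log₁₀(Σ 10^(L_i/10)).
Σ 10^(L/10) = 10^(90.2/10) + 10^(82.3/10) = 1.217e+09.
L_total = 10·log₁₀(1.217e+09) = 90.85 dB(A).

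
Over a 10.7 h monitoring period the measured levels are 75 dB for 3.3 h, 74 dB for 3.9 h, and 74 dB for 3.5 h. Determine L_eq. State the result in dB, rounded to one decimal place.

74.3 dB

The energy average is taken in the linear domain: L_eq = 10·log₁₀[(Σ tᵢ·10^(Lᵢ/10))/T], T = 10.7 h.
Σ tᵢ·10^(Lᵢ/10) = 3.3·10^(75/10) + 3.9·10^(74/10) + 3.5·10^(74/10) = 2.902e+08.
L_eq = 10·log₁₀(2.902e+08/10.7) = 74.33 dB.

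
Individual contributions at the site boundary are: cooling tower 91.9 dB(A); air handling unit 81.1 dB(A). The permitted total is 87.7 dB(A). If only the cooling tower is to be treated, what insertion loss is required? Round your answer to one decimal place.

5.3 dB

Fixed contribution from the other source: Σ 10^(L/10) = 10^(81.1/10) = 1.288e+08 (81.10 dB(A)).
To meet 87.7 dB(A) overall, the treated cooling tower may contribute at most 10^(87.7/10) − 1.288e+08 = 4.600e+08, i.e. 86.63 dB(A).
So the cooling tower must be reduced from 91.9 to 86.63 dB(A): IL = 5.27 dB.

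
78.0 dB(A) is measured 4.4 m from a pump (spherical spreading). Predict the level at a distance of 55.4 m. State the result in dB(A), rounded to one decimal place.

Point-source attenuation: ΔL = 20·log₁₀(r₂/r₁) = 20·log₁₀(55.4/4.4) = 22.001 dB.
L₂ = 78.0 − 20·log₁₀(55.4/4.4) = 78.0 − 22.001 = 56.00 dB(A).

56.0 dB(A)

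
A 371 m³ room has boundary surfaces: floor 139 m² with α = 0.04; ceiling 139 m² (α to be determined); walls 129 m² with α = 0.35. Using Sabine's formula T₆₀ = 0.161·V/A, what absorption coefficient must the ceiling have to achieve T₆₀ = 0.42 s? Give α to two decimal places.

0.66

A = 0.161·V/T₆₀ = 0.161·371/0.42 = 142.22 m² sabins.
Absorption from the other surfaces = 139·0.04 + 129·0.35 = 50.71 m², so the ceiling must supply 91.51 m² over 139 m².
α = 91.51/139 = 0.658.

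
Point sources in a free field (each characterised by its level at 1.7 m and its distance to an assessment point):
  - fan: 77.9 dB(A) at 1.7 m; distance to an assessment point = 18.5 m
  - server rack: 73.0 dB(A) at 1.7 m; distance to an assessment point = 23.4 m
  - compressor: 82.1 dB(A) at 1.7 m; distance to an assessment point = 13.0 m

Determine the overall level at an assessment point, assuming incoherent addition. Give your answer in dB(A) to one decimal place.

Propagate each source to the receiver with L = L_ref − 20·log₁₀(r/r_ref), then add intensities.
fan: 77.9 − 20·log₁₀(18.5/1.7) = 77.9 − 20.73 = 57.17 dB(A).
server rack: 73.0 − 20·log₁₀(23.4/1.7) = 73.0 − 22.78 = 50.22 dB(A).
compressor: 82.1 − 20·log₁₀(13.0/1.7) = 82.1 − 17.67 = 64.43 dB(A).
Σ 10^(L/10) = 3.399e+06 → L_total = 10·log₁₀(3.399e+06) = 65.31 dB(A).

65.3 dB(A)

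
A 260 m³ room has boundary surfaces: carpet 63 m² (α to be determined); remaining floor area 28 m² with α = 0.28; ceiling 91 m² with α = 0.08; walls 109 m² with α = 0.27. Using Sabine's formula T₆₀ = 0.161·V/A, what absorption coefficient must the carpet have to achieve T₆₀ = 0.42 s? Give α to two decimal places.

From T₆₀ = 0.161·V/A, the target T₆₀ = 0.42 s needs A = 0.161·260/0.42 = 99.67 m².
Absorption from the other surfaces = 28·0.28 + 91·0.08 + 109·0.27 = 44.55 m², so the carpet must supply 55.12 m² over 63 m².
α = 55.12/63 = 0.875.

0.87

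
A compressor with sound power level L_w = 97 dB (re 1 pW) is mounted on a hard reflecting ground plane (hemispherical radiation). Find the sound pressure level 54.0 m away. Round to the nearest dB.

L_p = L_w − 10·log₁₀(2π·r²) with r = 54.0 m.
2π·r² = 1.832e+04 m², 10·log₁₀ of that is 42.630 dB.
L_p = 97 − 42.630 = 54.37 dB.

54 dB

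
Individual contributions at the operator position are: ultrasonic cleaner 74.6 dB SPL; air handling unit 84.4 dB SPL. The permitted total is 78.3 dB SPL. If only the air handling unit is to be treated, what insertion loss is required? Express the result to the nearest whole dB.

Fixed contribution from the other source: Σ 10^(L/10) = 10^(74.6/10) = 2.884e+07 (74.60 dB SPL).
The limit corresponds to 10^(78.3/10) = 6.761e+07; subtracting the fixed part leaves 3.877e+07 for the air handling unit, i.e. 75.88 dB SPL.
So the air handling unit must be reduced from 84.4 to 75.88 dB SPL: IL = 8.52 dB.

9 dB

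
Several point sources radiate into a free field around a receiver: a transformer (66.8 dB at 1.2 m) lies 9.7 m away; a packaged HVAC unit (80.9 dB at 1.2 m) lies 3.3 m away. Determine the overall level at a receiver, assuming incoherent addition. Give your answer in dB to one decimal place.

72.1 dB

Apply inverse-square spreading to bring every level to the receiver, then sum 10^(L/10).
transformer: 66.8 − 20·log₁₀(9.7/1.2) = 66.8 − 18.15 = 48.65 dB.
packaged HVAC unit: 80.9 − 20·log₁₀(3.3/1.2) = 80.9 − 8.79 = 72.11 dB.
Σ 10^(L/10) = 1.634e+07 → L_total = 10·log₁₀(1.634e+07) = 72.13 dB.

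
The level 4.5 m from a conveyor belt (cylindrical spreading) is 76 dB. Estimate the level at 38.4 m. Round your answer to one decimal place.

66.7 dB

Line-source attenuation: ΔL = 10·log₁₀(r₂/r₁) = 10·log₁₀(38.4/4.5) = 9.311 dB.
L₂ = 76 − 10·log₁₀(38.4/4.5) = 76 − 9.311 = 66.69 dB.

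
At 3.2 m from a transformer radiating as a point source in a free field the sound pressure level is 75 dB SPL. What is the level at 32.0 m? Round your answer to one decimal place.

For a point source, L₂ = L₁ − 20·log₁₀(r₂/r₁).
L₂ = 75 − 20·log₁₀(32.0/3.2) = 75 − 20.000 = 55.00 dB SPL.

55.0 dB SPL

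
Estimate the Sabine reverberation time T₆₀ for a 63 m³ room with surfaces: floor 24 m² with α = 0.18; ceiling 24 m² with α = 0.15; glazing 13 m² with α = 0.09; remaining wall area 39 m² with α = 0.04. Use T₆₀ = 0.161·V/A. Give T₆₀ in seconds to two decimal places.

0.95 s

Summing Sᵢαᵢ: 24·0.18 + 24·0.15 + 13·0.09 + 39·0.04 = 10.65 m².
T₆₀ = 0.161 × 63 / 10.65 = 0.952 s.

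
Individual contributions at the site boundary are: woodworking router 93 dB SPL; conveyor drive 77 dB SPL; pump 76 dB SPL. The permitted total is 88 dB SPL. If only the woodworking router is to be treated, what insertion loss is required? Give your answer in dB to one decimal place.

Everything except the woodworking router sums to 10^(77/10) + 10^(76/10) = 8.993e+07 in linear terms, 79.54 dB SPL.
To meet 88 dB SPL overall, the treated woodworking router may contribute at most 10^(88/10) − 8.993e+07 = 5.410e+08, i.e. 87.33 dB SPL.
Required insertion loss = 93 − 87.33 = 5.67 dB.

5.7 dB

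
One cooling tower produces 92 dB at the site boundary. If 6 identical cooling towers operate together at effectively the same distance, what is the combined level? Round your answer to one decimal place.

99.8 dB

With 6 equal, uncorrelated contributions the intensity is 6× that of one unit, giving a rise of 10·log₁₀ 6.
L_total = 92 + 10·log₁₀(6) = 92 + 7.782 = 99.78 dB.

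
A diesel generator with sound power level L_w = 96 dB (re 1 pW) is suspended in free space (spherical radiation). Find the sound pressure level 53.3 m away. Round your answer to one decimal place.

Free-field spherical radiation: L_p = L_w − 10·log₁₀(4π·r²), r = 53.3 m.
4π·r² = 3.57e+04 m², 10·log₁₀ of that is 45.527 dB.
L_p = 96 − 45.527 = 50.47 dB.

50.5 dB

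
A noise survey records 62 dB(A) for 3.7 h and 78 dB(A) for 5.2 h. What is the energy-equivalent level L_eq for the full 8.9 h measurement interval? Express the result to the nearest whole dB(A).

76 dB(A)

Weight each interval's intensity by its duration and average over T = 8.9 h:
Σ tᵢ·10^(Lᵢ/10) = 3.7·10^(62/10) + 5.2·10^(78/10) = 3.340e+08.
L_eq = 10·log₁₀(3.340e+08/8.9) = 75.74 dB(A).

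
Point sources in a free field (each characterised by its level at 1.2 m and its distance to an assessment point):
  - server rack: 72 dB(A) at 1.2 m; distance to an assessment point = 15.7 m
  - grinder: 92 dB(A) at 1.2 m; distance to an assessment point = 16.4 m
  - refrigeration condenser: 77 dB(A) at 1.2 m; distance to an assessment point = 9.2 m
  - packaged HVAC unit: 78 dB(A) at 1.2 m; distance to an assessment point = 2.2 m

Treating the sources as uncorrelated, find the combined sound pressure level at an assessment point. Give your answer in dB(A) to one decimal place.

74.5 dB(A)

First find each source's level at the receiver (point-source: −20·log₁₀(r/r_ref)), then combine on an intensity basis.
server rack: 72 − 20·log₁₀(15.7/1.2) = 72 − 22.33 = 49.67 dB(A).
grinder: 92 − 20·log₁₀(16.4/1.2) = 92 − 22.71 = 69.29 dB(A).
refrigeration condenser: 77 − 20·log₁₀(9.2/1.2) = 77 − 17.69 = 59.31 dB(A).
packaged HVAC unit: 78 − 20·log₁₀(2.2/1.2) = 78 − 5.26 = 72.74 dB(A).
Σ 10^(L/10) = 2.820e+07 → L_total = 10·log₁₀(2.820e+07) = 74.50 dB(A).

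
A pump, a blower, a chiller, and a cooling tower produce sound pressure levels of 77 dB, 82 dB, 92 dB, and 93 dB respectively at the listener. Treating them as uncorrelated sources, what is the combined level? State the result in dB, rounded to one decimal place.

For uncorrelated sources the intensities add, so convert each level to linear form, sum, and take 10·log₁₀ of the total.
Σ 10^(L/10) = 10^(77/10) + 10^(82/10) + 10^(92/10) + 10^(93/10) = 3.789e+09.
L_total = 10·log₁₀(3.789e+09) = 95.78 dB.

95.8 dB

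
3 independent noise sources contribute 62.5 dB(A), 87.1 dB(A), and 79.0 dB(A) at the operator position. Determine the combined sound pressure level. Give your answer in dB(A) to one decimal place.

87.7 dB(A)

Incoherent sources combine by intensity addition: L_total = 10·log₁₀(Σ 10^(L_i/10)).
Σ 10^(L/10) = 10^(62.5/10) + 10^(87.1/10) + 10^(79.0/10) = 5.941e+08.
L_total = 10·log₁₀(5.941e+08) = 87.74 dB(A).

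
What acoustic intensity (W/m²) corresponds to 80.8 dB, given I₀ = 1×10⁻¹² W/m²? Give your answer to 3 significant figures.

I/I₀ = 10^(80.8/10) = 1.202e+08, so I = 1.202e+08 × 10⁻¹² W/m².

0.000120 W/m²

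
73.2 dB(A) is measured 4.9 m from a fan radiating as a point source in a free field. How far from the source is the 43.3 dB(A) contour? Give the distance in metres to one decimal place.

For a point source L₁ − L₂ = 20·log₁₀(r₂/r₁), so r₂ = r₁·10^((L₁−L₂)/20).
r₂ = 4.9·10^((73.2−43.3)/20) = 4.9·10^(29.9/20) = 153.18 m.

153.2 m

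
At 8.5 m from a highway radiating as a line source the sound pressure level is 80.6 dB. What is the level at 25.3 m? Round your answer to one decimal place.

75.9 dB

Line-source attenuation: ΔL = 10·log₁₀(r₂/r₁) = 10·log₁₀(25.3/8.5) = 4.737 dB.
L₂ = 80.6 − 10·log₁₀(25.3/8.5) = 80.6 − 4.737 = 75.86 dB.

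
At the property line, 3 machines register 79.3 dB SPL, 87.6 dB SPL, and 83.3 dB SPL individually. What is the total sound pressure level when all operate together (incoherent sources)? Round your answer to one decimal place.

89.4 dB SPL

Incoherent sources combine by intensity addition: L_total = 10·log₁₀(Σ 10^(L_i/10)).
Σ 10^(L/10) = 10^(79.3/10) + 10^(87.6/10) + 10^(83.3/10) = 8.743e+08.
L_total = 10·log₁₀(8.743e+08) = 89.42 dB SPL.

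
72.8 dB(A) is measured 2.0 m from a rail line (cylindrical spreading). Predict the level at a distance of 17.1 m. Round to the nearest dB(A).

For a line source, L₂ = L₁ − 10·log₁₀(r₂/r₁).
L₂ = 72.8 − 10·log₁₀(17.1/2.0) = 72.8 − 9.320 = 63.48 dB(A).

63 dB(A)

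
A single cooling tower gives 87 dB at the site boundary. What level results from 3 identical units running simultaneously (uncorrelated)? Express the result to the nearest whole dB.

92 dB

With 3 equal, uncorrelated contributions the intensity is 3× that of one unit, giving a rise of 10·log₁₀ 3.
L_total = 87 + 10·log₁₀(3) = 87 + 4.771 = 91.77 dB.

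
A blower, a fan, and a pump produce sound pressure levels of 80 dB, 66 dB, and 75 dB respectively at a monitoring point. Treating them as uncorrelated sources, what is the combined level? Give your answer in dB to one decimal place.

For uncorrelated sources the intensities add, so convert each level to linear form, sum, and take 10·log₁₀ of the total.
Σ 10^(L/10) = 10^(80/10) + 10^(66/10) + 10^(75/10) = 1.356e+08.
L_total = 10·log₁₀(1.356e+08) = 81.32 dB.

81.3 dB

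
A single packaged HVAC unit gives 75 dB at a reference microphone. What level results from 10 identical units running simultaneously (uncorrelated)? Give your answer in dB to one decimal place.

85.0 dB

With 10 equal, uncorrelated contributions the intensity is 10× that of one unit, giving a rise of 10·log₁₀ 10.
L_total = 75 + 10·log₁₀(10) = 75 + 10.000 = 85.00 dB.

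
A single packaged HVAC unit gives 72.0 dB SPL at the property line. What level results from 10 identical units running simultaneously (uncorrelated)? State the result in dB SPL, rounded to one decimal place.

With 10 equal, uncorrelated contributions the intensity is 10× that of one unit, giving a rise of 10·log₁₀ 10.
L_total = 72.0 + 10·log₁₀(10) = 72.0 + 10.000 = 82.00 dB SPL.

82.0 dB SPL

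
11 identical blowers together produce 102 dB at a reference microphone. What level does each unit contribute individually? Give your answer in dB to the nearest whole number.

92 dB

11 equal contributions raise the level by 10·log₁₀ 11 = 10.414 dB, so each unit alone gives 102 − 10.414.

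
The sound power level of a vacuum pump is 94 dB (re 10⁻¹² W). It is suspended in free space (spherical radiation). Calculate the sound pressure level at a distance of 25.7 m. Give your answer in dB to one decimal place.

Free-field spherical radiation: L_p = L_w − 10·log₁₀(4π·r²), r = 25.7 m.
4π·r² = 8300 m², 10·log₁₀ of that is 39.191 dB.
L_p = 94 − 39.191 = 54.81 dB.

54.8 dB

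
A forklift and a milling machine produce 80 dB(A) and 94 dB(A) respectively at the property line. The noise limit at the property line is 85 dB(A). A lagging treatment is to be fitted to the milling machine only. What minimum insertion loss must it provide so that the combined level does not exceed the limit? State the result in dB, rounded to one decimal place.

Fixed contribution from the other source: Σ 10^(L/10) = 10^(80/10) = 1.000e+08 (80.00 dB(A)).
The limit corresponds to 10^(85/10) = 3.162e+08; subtracting the fixed part leaves 2.162e+08 for the milling machine, i.e. 83.35 dB(A).
So the milling machine must be reduced from 94 to 83.35 dB(A): IL = 10.65 dB.

10.7 dB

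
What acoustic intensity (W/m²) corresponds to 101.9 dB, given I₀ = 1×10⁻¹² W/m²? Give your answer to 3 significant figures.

I = I₀·10^(L/10) = 10⁻¹² × 10^(101.9/10) = 10^(-1.810).

0.0155 W/m²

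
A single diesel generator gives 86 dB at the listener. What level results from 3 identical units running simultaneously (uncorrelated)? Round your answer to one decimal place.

90.8 dB

With 3 equal, uncorrelated contributions the intensity is 3× that of one unit, giving a rise of 10·log₁₀ 3.
L_total = 86 + 10·log₁₀(3) = 86 + 4.771 = 90.77 dB.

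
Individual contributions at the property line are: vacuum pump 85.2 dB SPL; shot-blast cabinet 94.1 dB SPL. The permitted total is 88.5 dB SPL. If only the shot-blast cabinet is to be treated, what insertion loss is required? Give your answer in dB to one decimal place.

Fixed contribution from the other source: Σ 10^(L/10) = 10^(85.2/10) = 3.311e+08 (85.20 dB SPL).
The limit corresponds to 10^(88.5/10) = 7.079e+08; subtracting the fixed part leaves 3.768e+08 for the shot-blast cabinet, i.e. 85.76 dB SPL.
So the shot-blast cabinet must be reduced from 94.1 to 85.76 dB SPL: IL = 8.34 dB.

8.3 dB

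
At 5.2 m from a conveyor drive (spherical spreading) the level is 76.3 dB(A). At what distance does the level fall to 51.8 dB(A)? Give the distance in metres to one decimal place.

The 24.5 dB drop corresponds to a distance ratio of 10^(24.5/20) for a point source.
r₂ = 5.2·10^((76.3−51.8)/20) = 5.2·10^(24.5/20) = 87.30 m.

87.3 m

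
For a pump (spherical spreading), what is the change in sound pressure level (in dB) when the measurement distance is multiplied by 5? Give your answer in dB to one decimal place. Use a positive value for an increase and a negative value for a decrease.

With spherical spreading the level changes by −20·log₁₀(r₂/r₁).
ΔL = −20·log₁₀(5) = -13.98 dB.

-14.0 dB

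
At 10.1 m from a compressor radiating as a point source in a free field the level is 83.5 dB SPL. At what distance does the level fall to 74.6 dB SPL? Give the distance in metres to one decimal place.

28.1 m

Point-source spreading drops the level by 20·log₁₀(r₂/r₁); inverting, r₂/r₁ = 10^(ΔL/20).
r₂ = 10.1·10^((83.5−74.6)/20) = 10.1·10^(8.9/20) = 28.14 m.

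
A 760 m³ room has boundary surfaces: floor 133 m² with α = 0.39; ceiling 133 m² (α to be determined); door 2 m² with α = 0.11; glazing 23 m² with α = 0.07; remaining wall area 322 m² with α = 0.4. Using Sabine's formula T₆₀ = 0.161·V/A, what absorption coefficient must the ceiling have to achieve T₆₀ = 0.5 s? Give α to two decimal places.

0.47

A = 0.161·V/T₆₀ = 0.161·760/0.5 = 244.72 m² sabins.
Absorption from the other surfaces = 133·0.39 + 2·0.11 + 23·0.07 + 322·0.4 = 182.50 m², so the ceiling must supply 62.22 m² over 133 m².
α = 62.22/133 = 0.468.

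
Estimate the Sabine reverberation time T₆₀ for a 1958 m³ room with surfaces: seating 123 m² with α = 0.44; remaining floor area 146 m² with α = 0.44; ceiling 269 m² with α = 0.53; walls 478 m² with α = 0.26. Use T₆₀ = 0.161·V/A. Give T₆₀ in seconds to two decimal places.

Summing Sᵢαᵢ: 123·0.44 + 146·0.44 + 269·0.53 + 478·0.26 = 385.21 m².
T₆₀ = 0.161·V/A = 0.161·1958/385.21 = 0.818 s.

0.82 s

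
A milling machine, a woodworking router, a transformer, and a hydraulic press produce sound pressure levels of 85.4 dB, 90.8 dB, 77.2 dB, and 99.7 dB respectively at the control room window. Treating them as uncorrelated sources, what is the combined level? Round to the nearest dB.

100 dB

Incoherent sources combine by intensity addition: L_total = 10·log₁₀(Σ 10^(L_i/10)).
Σ 10^(L/10) = 10^(85.4/10) + 10^(90.8/10) + 10^(77.2/10) + 10^(99.7/10) = 1.093e+10.
L_total = 10·log₁₀(1.093e+10) = 100.39 dB.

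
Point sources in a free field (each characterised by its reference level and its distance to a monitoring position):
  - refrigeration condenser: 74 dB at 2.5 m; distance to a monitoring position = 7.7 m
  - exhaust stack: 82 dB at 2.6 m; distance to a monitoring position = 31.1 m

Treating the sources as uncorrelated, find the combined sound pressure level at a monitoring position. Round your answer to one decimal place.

65.7 dB

First find each source's level at the receiver (point-source: −20·log₁₀(r/r_ref)), then combine on an intensity basis.
refrigeration condenser: 74 − 20·log₁₀(7.7/2.5) = 74 − 9.77 = 64.23 dB.
exhaust stack: 82 − 20·log₁₀(31.1/2.6) = 82 − 21.56 = 60.44 dB.
Σ 10^(L/10) = 3.756e+06 → L_total = 10·log₁₀(3.756e+06) = 65.75 dB.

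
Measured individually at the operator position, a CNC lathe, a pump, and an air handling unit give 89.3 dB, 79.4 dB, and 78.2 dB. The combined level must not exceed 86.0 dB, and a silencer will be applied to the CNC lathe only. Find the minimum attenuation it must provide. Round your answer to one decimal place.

5.4 dB

The untreated sources together contribute 10^(79.4/10) + 10^(78.2/10) = 1.532e+08, i.e. 81.85 dB.
The limit corresponds to 10^(86.0/10) = 3.981e+08; subtracting the fixed part leaves 2.449e+08 for the CNC lathe, i.e. 83.89 dB.
So the CNC lathe must be reduced from 89.3 to 83.89 dB: IL = 5.41 dB.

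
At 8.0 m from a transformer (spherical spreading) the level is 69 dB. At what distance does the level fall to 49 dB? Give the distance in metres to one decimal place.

80.0 m

The 20.0 dB drop corresponds to a distance ratio of 10^(20.0/20) for a point source.
r₂ = 8.0·10^((69−49)/20) = 8.0·10^(20.0/20) = 80.00 m.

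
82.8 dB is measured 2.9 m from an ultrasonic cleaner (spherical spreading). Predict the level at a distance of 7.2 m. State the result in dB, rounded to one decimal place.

74.9 dB

Spherical spreading from a point source gives a 20·log₁₀(r₂/r₁) drop.
L₂ = 82.8 − 20·log₁₀(7.2/2.9) = 82.8 − 7.899 = 74.90 dB.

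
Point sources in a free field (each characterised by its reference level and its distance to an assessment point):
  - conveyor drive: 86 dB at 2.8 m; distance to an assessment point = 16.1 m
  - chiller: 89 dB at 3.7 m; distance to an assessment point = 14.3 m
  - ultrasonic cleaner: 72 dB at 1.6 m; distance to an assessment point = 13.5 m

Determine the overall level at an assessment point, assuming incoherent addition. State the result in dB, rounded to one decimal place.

First find each source's level at the receiver (point-source: −20·log₁₀(r/r_ref)), then combine on an intensity basis.
conveyor drive: 86 − 20·log₁₀(16.1/2.8) = 86 − 15.19 = 70.81 dB.
chiller: 89 − 20·log₁₀(14.3/3.7) = 89 − 11.74 = 77.26 dB.
ultrasonic cleaner: 72 − 20·log₁₀(13.5/1.6) = 72 − 18.52 = 53.48 dB.
Σ 10^(L/10) = 6.544e+07 → L_total = 10·log₁₀(6.544e+07) = 78.16 dB.

78.2 dB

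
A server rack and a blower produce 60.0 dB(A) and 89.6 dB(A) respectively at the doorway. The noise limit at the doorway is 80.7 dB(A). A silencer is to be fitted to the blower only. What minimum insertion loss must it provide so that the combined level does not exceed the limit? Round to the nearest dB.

The untreated sources together contribute 10^(60.0/10) = 1.000e+06, i.e. 60.00 dB(A).
The limit corresponds to 10^(80.7/10) = 1.175e+08; subtracting the fixed part leaves 1.165e+08 for the blower, i.e. 80.66 dB(A).
So the blower must be reduced from 89.6 to 80.66 dB(A): IL = 8.94 dB.

9 dB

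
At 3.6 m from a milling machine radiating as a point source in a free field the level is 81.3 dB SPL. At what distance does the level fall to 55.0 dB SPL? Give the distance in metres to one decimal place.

Point-source spreading drops the level by 20·log₁₀(r₂/r₁); inverting, r₂/r₁ = 10^(ΔL/20).
r₂ = 3.6·10^((81.3−55.0)/20) = 3.6·10^(26.3/20) = 74.35 m.

74.4 m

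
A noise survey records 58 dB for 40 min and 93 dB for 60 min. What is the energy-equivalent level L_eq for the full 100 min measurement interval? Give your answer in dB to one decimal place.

Weight each interval's intensity by its duration and average over T = 100 min:
Σ tᵢ·10^(Lᵢ/10) = 40·10^(58/10) + 60·10^(93/10) = 1.197e+11.
L_eq = 10·log₁₀(1.197e+11/100) = 90.78 dB.

90.8 dB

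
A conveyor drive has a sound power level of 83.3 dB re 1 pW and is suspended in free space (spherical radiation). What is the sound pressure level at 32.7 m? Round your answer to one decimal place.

42.0 dB

Free-field spherical radiation: L_p = L_w − 10·log₁₀(4π·r²), r = 32.7 m.
4π·r² = 1.344e+04 m², 10·log₁₀ of that is 41.283 dB.
L_p = 83.3 − 41.283 = 42.02 dB.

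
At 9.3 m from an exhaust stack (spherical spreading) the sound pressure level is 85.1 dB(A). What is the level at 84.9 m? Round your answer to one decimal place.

For a point source, L₂ = L₁ − 20·log₁₀(r₂/r₁).
L₂ = 85.1 − 20·log₁₀(84.9/9.3) = 85.1 − 19.208 = 65.89 dB(A).

65.9 dB(A)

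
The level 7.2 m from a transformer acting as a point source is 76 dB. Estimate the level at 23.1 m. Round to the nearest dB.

66 dB

Point-source attenuation: ΔL = 20·log₁₀(r₂/r₁) = 20·log₁₀(23.1/7.2) = 10.126 dB.
L₂ = 76 − 20·log₁₀(23.1/7.2) = 76 − 10.126 = 65.87 dB.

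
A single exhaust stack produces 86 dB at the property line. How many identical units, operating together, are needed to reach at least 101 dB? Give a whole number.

32

N identical sources give L₁ + 10·log₁₀ N, so require 10·log₁₀ N ≥ 101 − 86 = 15.0 dB.
N ≥ 10^(15.0/10) = 31.623, so N = 32.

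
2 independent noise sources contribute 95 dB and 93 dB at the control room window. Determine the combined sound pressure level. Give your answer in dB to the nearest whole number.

97 dB

Incoherent sources combine by intensity addition: L_total = 10·log₁₀(Σ 10^(L_i/10)).
Σ 10^(L/10) = 10^(95/10) + 10^(93/10) = 5.158e+09.
L_total = 10·log₁₀(5.158e+09) = 97.12 dB.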